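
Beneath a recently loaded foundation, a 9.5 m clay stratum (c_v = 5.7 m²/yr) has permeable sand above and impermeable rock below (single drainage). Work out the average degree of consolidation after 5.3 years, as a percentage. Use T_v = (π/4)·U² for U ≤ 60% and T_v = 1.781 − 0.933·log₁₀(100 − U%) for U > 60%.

U ≈ 64.5 %

Drainage path length: H_d = H = 9.5 m (single drainage).
T_v = c_v·t/H_d² = 5.7×5.3/9.5² = 0.33474.
T_v = 0.33474 corresponds to the U > 60% branch:
U = 1 − 10^((1.781 − T_v)/0.933)/100 = 0.6451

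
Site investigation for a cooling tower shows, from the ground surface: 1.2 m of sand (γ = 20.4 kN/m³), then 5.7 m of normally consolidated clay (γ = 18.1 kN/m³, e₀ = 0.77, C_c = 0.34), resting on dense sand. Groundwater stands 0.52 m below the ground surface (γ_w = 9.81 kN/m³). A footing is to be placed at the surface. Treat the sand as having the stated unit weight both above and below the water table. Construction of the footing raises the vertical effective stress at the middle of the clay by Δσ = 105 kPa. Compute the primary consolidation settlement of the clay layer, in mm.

S_c ≈ 600 mm

Mid-depth of clay below the ground surface: z = 1.2 + 5.7/2 = 4.05 m.
Total vertical stress at mid-clay: σ_v = 20.4×1.2 + 18.1×2.85 = 76.065 kPa.
Pore pressure: u = 9.81×(4.05 − 0.52) = 34.629 kPa.
Initial effective stress: σ'_0 = σ_v − u = 76.065 − 34.629 = 41.436 kPa.
Final effective stress: σ'_f = σ'_0 + Δσ = 41.436 + 105 = 146.44 kPa.
Normally consolidated clay, so the full stress increment lies on the virgin compression line:
S_c = C_c·H/(1+e₀)·log₁₀(σ'_f/σ'_0) = 0.34×5.7/(1+0.77)×log₁₀(146.44/41.436)
    = 1.0949 × 0.54828 = 0.6003 m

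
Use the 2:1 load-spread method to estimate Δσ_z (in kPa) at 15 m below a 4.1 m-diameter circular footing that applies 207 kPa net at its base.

Δσ_z ≈ 9.54 kPa

By the 2:1 method the load spreads at 1 horizontal : 2 vertical, so at depth z the loaded area has grown by z in each plan dimension:
Δσ ≈ qD²/(D+z)² = 207×4.1²/(4.1+15)² = 9.5383 kPa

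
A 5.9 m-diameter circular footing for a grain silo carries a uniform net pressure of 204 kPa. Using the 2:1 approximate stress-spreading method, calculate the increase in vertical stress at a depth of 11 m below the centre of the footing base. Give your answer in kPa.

Δσ_z ≈ 24.9 kPa

By the 2:1 method the load spreads at 1 horizontal : 2 vertical, so at depth z the loaded area has grown by z in each plan dimension:
Δσ ≈ qD²/(D+z)² = 204×5.9²/(5.9+11)² = 24.863 kPa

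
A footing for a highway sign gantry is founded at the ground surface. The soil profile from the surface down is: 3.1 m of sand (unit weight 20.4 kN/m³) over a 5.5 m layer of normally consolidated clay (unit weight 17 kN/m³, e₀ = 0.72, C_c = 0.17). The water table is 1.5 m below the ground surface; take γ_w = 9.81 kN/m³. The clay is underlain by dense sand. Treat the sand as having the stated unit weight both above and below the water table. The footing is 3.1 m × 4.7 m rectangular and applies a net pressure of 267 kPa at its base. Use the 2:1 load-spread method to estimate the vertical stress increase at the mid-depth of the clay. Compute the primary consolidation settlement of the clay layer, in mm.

S_c ≈ 113 mm

Mid-depth of clay below the ground surface: z = 3.1 + 5.5/2 = 5.85 m.
Total vertical stress at mid-clay: σ_v = 20.4×3.1 + 17×2.75 = 109.99 kPa.
Pore pressure: u = 9.81×(5.85 − 1.5) = 42.673 kPa.
Initial effective stress: σ'_0 = σ_v − u = 109.99 − 42.673 = 67.317 kPa.
Stress increase at mid-clay by the 2:1 spreading method:
Δσ = qBL/((B+z)(L+z)) = 267×3.1×4.7/((3.1+5.85)(4.7+5.85)) = 41.2 kPa
Final effective stress: σ'_f = σ'_0 + Δσ = 67.317 + 41.2 = 108.52 kPa.
Normally consolidated clay, so the full stress increment lies on the virgin compression line:
S_c = C_c·H/(1+e₀)·log₁₀(σ'_f/σ'_0) = 0.17×5.5/(1+0.72)×log₁₀(108.52/67.317)
    = 0.5436 × 0.20739 = 0.1127 m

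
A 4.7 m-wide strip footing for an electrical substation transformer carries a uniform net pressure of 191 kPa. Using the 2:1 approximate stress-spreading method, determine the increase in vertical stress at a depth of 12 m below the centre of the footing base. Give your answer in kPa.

Δσ_z ≈ 53.8 kPa

By the 2:1 method the load spreads at 1 horizontal : 2 vertical, so at depth z the loaded area has grown by z in each plan dimension:
Δσ = qB/(B+z) = 191×4.7/(4.7+12) = 53.754 kPa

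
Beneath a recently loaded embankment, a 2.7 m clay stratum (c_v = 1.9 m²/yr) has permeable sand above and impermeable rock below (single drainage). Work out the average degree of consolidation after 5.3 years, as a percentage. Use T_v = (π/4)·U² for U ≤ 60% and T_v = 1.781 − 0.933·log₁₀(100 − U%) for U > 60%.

U ≈ 97.3 %

Drainage path length: H_d = H = 2.7 m (single drainage).
T_v = c_v·t/H_d² = 1.9×5.3/2.7² = 1.3813.
T_v = 1.3813 corresponds to the U > 60% branch:
U = 1 − 10^((1.781 − T_v)/0.933)/100 = 0.9732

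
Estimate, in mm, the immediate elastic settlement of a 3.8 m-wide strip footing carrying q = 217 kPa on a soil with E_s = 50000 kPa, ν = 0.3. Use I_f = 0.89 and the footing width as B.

Immediate (elastic) settlement: S_e = q·B·(1−ν²)/E_s · I_f.
S_e = 217 × 3.8 × (1 − 0.3²) / 50000 × 0.89
    = 217 × 3.8 × 0.91 / 50000 × 0.89
    = 0.01336 m = 13.36 mm

S_e ≈ 13.4 mm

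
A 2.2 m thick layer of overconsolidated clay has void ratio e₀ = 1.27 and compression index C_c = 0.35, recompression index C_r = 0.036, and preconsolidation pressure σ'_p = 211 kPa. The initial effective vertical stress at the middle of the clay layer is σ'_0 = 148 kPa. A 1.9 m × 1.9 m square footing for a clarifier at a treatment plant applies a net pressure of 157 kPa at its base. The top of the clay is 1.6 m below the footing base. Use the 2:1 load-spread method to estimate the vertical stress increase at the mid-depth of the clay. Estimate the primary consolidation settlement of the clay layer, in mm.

Mid-depth of clay below the footing base: z = 1.6 + 2.2/2 = 2.7 m.
Stress increase at mid-clay by the 2:1 spreading method:
Δσ = qBL/((B+z)(L+z)) = 157×1.9×1.9/((1.9+2.7)(1.9+2.7)) = 26.785 kPa
Final effective stress: σ'_f = 148 + 26.785 = 174.78 kPa.
σ'_f = 174.78 ≤ σ'_p = 211 kPa, so the clay remains overconsolidated and only the recompression index applies:
S_c = C_r·H/(1+e₀)·log₁₀(σ'_f/σ'_0) = 0.036×2.2/2.27×log₁₀(174.78/148)
    = 0.03489 × 0.07223 = 0.00252 m

S_c ≈ 2.52 mm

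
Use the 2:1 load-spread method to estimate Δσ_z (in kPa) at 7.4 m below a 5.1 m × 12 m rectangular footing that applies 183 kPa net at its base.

Δσ_z ≈ 46.2 kPa

By the 2:1 method the load spreads at 1 horizontal : 2 vertical, so at depth z the loaded area has grown by z in each plan dimension:
Δσ = qBL/((B+z)(L+z)) = 183×5.1×12/((5.1+7.4)(12+7.4)) = 46.184 kPa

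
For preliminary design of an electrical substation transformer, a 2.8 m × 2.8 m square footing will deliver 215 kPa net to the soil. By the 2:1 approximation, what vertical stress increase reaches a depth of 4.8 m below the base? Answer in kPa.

Δσ_z ≈ 29.2 kPa

By the 2:1 method the load spreads at 1 horizontal : 2 vertical, so at depth z the loaded area has grown by z in each plan dimension:
Δσ = qBL/((B+z)(L+z)) = 215×2.8×2.8/((2.8+4.8)(2.8+4.8)) = 29.183 kPa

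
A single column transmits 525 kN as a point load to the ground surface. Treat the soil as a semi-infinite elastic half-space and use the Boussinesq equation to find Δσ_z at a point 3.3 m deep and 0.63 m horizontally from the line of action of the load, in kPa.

Boussinesq vertical stress below a point load on an elastic half-space:
Δσ_z = 3P/(2πz²) · [1 + (r/z)²]^(−5/2)
r/z = 0.63/3.3 = 0.19091; [1+(r/z)²]^(−5/2) = 0.91439.
Δσ_z = 3×525/(2π×3.3²) × 0.91439 = 23.018 × 0.91439 = 21.05 kPa

Δσ_z ≈ 21 kPa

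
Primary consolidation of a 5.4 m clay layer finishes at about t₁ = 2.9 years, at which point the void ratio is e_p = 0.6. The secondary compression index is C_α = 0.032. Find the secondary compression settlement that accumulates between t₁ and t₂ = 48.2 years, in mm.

S_s ≈ 132 mm

Secondary compression: S_s = C_α·H/(1+e_p)·log₁₀(t₂/t₁)
S_s = 0.032×5.4/(1+0.6)×log₁₀(48.2/2.9)
    = 0.108 × 1.221 = 0.1318 m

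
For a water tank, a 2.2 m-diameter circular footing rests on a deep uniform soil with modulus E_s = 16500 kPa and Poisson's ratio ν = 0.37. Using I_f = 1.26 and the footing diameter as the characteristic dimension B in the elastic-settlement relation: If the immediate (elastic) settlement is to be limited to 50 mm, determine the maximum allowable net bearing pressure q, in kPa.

q ≈ 345 kPa

S_e = q·B·(1−ν²)/E_s · I_f  ⇒  q = S_e·E_s / (B·(1−ν²)·I_f).
q = 0.05 × 16500 / (2.2 × 0.8631 × 1.26) = 344.8 kPa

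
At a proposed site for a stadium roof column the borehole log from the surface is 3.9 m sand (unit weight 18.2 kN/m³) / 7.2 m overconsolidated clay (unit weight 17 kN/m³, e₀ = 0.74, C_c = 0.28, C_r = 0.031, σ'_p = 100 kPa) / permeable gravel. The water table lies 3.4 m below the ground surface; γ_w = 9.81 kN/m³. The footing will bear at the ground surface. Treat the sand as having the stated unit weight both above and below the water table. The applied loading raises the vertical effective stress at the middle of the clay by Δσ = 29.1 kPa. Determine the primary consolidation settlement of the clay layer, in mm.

Mid-depth of clay below the ground surface: z = 3.9 + 7.2/2 = 7.5 m.
Total vertical stress at mid-clay: σ_v = 18.2×3.9 + 17×3.6 = 132.18 kPa.
Pore pressure: u = 9.81×(7.5 − 3.4) = 40.221 kPa.
Initial effective stress: σ'_0 = σ_v − u = 132.18 − 40.221 = 91.959 kPa.
Final effective stress: σ'_f = 91.959 + 29.1 = 121.06 kPa.
σ'_f = 121.06 > σ'_p = 100 kPa, so the stress path crosses the preconsolidation pressure — recompression up to σ'_p, then virgin compression beyond:
S_c = H/(1+e₀)·[C_r·log₁₀(σ'_p/σ'_0) + C_c·log₁₀(σ'_f/σ'_p)]
    = 7.2/1.74 × [0.031×log₁₀(100/91.959) + 0.28×log₁₀(121.06/100)]
    = 4.1379 × [0.0011286 + 0.02324] = 0.1008 m

S_c ≈ 101 mm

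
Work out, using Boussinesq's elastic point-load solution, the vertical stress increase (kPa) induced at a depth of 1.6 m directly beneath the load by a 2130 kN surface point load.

Δσ_z ≈ 397 kPa

Boussinesq vertical stress below a point load on an elastic half-space:
Δσ_z = 3P/(2πz²) · [1 + (r/z)²]^(−5/2)
r/z = 0/1.6 = 0; [1+(r/z)²]^(−5/2) = 1.
Δσ_z = 3×2130/(2π×1.6²) × 1 = 397.27 × 1 = 397.3 kPa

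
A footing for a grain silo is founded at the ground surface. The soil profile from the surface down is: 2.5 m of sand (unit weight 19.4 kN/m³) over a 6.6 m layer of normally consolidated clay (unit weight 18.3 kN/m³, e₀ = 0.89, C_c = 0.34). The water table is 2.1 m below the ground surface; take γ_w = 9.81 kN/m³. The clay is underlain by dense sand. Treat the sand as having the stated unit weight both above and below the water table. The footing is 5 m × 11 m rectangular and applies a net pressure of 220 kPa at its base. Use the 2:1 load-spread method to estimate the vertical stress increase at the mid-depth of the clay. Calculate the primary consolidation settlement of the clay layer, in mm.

Mid-depth of clay below the ground surface: z = 2.5 + 6.6/2 = 5.8 m.
Total vertical stress at mid-clay: σ_v = 19.4×2.5 + 18.3×3.3 = 108.89 kPa.
Pore pressure: u = 9.81×(5.8 − 2.1) = 36.297 kPa.
Initial effective stress: σ'_0 = σ_v − u = 108.89 − 36.297 = 72.593 kPa.
Stress increase at mid-clay by the 2:1 spreading method:
Δσ = qBL/((B+z)(L+z)) = 220×5×11/((5+5.8)(11+5.8)) = 66.689 kPa
Final effective stress: σ'_f = σ'_0 + Δσ = 72.593 + 66.689 = 139.28 kPa.
Normally consolidated clay, so the full stress increment lies on the virgin compression line:
S_c = C_c·H/(1+e₀)·log₁₀(σ'_f/σ'_0) = 0.34×6.6/(1+0.89)×log₁₀(139.28/72.593)
    = 1.1873 × 0.28299 = 0.336 m

S_c ≈ 336 mm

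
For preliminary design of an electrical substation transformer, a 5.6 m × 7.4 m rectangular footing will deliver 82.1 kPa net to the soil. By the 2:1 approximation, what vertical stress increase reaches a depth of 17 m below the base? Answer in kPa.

Δσ_z ≈ 6.17 kPa

By the 2:1 method the load spreads at 1 horizontal : 2 vertical, so at depth z the loaded area has grown by z in each plan dimension:
Δσ = qBL/((B+z)(L+z)) = 82.1×5.6×7.4/((5.6+17)(7.4+17)) = 6.1697 kPa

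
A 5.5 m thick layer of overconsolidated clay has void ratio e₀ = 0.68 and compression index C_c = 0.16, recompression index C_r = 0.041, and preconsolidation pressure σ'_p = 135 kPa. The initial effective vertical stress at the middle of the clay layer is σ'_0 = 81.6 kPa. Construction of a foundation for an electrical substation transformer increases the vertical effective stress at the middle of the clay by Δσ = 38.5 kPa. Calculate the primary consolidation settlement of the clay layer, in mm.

S_c ≈ 22.5 mm

Final effective stress: σ'_f = 81.6 + 38.5 = 120.1 kPa.
σ'_f = 120.1 ≤ σ'_p = 135 kPa, so the clay remains overconsolidated and only the recompression index applies:
S_c = C_r·H/(1+e₀)·log₁₀(σ'_f/σ'_0) = 0.041×5.5/1.68×log₁₀(120.1/81.6)
    = 0.13423 × 0.16785 = 0.02253 m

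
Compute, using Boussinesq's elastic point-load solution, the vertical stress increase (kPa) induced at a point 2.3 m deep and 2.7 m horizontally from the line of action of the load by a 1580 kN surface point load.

Boussinesq vertical stress below a point load on an elastic half-space:
Δσ_z = 3P/(2πz²) · [1 + (r/z)²]^(−5/2)
r/z = 2.7/2.3 = 1.1739; [1+(r/z)²]^(−5/2) = 0.11467.
Δσ_z = 3×1580/(2π×2.3²) × 0.11467 = 142.61 × 0.11467 = 16.35 kPa

Δσ_z ≈ 16.4 kPa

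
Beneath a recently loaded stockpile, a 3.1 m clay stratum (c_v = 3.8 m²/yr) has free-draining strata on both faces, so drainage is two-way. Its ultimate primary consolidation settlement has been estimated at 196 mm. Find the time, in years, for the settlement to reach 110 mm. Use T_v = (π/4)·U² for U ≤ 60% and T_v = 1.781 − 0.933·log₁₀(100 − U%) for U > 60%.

t ≈ 0.156 years

Drainage path length: H_d = H/2 = 1.55 m (double drainage).
U = S(t)/S_ult = 110/196 = 0.5612.
U ≤ 60%: T_v = (π/4)·U² = (π/4)×0.56122² = 0.24738.
t = T_v·H_d²/c_v = 0.24738×1.55²/3.8 = 0.1564 years.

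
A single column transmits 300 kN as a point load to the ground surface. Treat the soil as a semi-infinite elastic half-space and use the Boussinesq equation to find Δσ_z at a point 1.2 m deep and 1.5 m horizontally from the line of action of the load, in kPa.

Boussinesq vertical stress below a point load on an elastic half-space:
Δσ_z = 3P/(2πz²) · [1 + (r/z)²]^(−5/2)
r/z = 1.5/1.2 = 1.25; [1+(r/z)²]^(−5/2) = 0.095135.
Δσ_z = 3×300/(2π×1.2²) × 0.095135 = 99.472 × 0.095135 = 9.463 kPa

Δσ_z ≈ 9.46 kPa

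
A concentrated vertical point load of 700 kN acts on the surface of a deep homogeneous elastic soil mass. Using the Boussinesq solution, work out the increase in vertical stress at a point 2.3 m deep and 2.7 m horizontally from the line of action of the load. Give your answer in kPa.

Boussinesq vertical stress below a point load on an elastic half-space:
Δσ_z = 3P/(2πz²) · [1 + (r/z)²]^(−5/2)
r/z = 2.7/2.3 = 1.1739; [1+(r/z)²]^(−5/2) = 0.11467.
Δσ_z = 3×700/(2π×2.3²) × 0.11467 = 63.181 × 0.11467 = 7.245 kPa

Δσ_z ≈ 7.24 kPa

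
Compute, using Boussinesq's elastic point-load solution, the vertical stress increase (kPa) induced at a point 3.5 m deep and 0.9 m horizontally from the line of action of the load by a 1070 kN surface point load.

Δσ_z ≈ 35.5 kPa

Boussinesq vertical stress below a point load on an elastic half-space:
Δσ_z = 3P/(2πz²) · [1 + (r/z)²]^(−5/2)
r/z = 0.9/3.5 = 0.25714; [1+(r/z)²]^(−5/2) = 0.85208.
Δσ_z = 3×1070/(2π×3.5²) × 0.85208 = 41.705 × 0.85208 = 35.54 kPa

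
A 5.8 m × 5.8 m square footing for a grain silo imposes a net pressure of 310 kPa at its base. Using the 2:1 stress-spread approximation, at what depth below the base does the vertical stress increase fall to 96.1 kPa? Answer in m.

z ≈ 4.62 m

2:1 spreading — at depth z the loaded area has grown by z in each plan dimension:
qB²/(B+z)² = Δσ_z ⇒ z = B(√(q/Δσ_z) − 1) = 5.8×(√(310/96.1) − 1) = 4.617 m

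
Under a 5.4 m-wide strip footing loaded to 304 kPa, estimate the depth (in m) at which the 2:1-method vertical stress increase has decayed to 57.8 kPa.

z ≈ 23 m

2:1 spreading — at depth z the loaded area has grown by z in each plan dimension:
qB/(B+z) = Δσ_z ⇒ z = qB/Δσ_z − B = 304×5.4/57.8 − 5.4 = 23 m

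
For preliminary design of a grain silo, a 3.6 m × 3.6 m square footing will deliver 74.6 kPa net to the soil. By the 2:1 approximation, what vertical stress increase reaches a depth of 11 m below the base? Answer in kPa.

Δσ_z ≈ 4.54 kPa

By the 2:1 method the load spreads at 1 horizontal : 2 vertical, so at depth z the loaded area has grown by z in each plan dimension:
Δσ = qBL/((B+z)(L+z)) = 74.6×3.6×3.6/((3.6+11)(3.6+11)) = 4.5356 kPa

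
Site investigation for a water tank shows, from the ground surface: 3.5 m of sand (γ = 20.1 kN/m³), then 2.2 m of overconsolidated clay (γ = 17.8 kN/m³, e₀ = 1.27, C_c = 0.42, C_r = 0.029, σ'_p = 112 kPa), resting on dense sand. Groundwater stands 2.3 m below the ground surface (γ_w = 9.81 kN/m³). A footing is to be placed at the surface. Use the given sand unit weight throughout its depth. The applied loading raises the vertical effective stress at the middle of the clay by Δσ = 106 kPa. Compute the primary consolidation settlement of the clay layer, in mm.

Mid-depth of clay below the ground surface: z = 3.5 + 2.2/2 = 4.6 m.
Total vertical stress at mid-clay: σ_v = 20.1×3.5 + 17.8×1.1 = 89.93 kPa.
Pore pressure: u = 9.81×(4.6 − 2.3) = 22.563 kPa.
Initial effective stress: σ'_0 = σ_v − u = 89.93 − 22.563 = 67.367 kPa.
Final effective stress: σ'_f = 67.367 + 106 = 173.37 kPa.
σ'_f = 173.37 > σ'_p = 112 kPa, so the stress path crosses the preconsolidation pressure — recompression up to σ'_p, then virgin compression beyond:
S_c = H/(1+e₀)·[C_r·log₁₀(σ'_p/σ'_0) + C_c·log₁₀(σ'_f/σ'_p)]
    = 2.2/2.27 × [0.029×log₁₀(112/67.367) + 0.42×log₁₀(173.37/112)]
    = 0.96916 × [0.0064024 + 0.079697] = 0.08344 m

S_c ≈ 83.4 mm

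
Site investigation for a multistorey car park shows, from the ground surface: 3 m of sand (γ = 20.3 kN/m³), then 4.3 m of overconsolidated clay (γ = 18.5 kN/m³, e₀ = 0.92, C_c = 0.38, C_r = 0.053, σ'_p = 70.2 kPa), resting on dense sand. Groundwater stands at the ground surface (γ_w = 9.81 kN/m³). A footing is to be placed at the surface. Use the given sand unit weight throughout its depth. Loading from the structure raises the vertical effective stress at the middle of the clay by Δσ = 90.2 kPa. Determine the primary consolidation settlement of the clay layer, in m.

S_c ≈ 0.273 m

Mid-depth of clay below the ground surface: z = 3 + 4.3/2 = 5.15 m.
Total vertical stress at mid-clay: σ_v = 20.3×3 + 18.5×2.15 = 100.68 kPa.
Pore pressure: u = 9.81×(5.15 − 0) = 50.522 kPa.
Initial effective stress: σ'_0 = σ_v − u = 100.68 − 50.522 = 50.158 kPa.
Final effective stress: σ'_f = 50.158 + 90.2 = 140.36 kPa.
σ'_f = 140.36 > σ'_p = 70.2 kPa, so the stress path crosses the preconsolidation pressure — recompression up to σ'_p, then virgin compression beyond:
S_c = H/(1+e₀)·[C_r·log₁₀(σ'_p/σ'_0) + C_c·log₁₀(σ'_f/σ'_p)]
    = 4.3/1.92 × [0.053×log₁₀(70.2/50.158) + 0.38×log₁₀(140.36/70.2)]
    = 2.2396 × [0.0077378 + 0.11434] = 0.2734 m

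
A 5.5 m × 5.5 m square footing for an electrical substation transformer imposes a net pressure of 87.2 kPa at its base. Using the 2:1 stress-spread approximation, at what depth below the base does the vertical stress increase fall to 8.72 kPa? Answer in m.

2:1 spreading — at depth z the loaded area has grown by z in each plan dimension:
qB²/(B+z)² = Δσ_z ⇒ z = B(√(q/Δσ_z) − 1) = 5.5×(√(87.2/8.72) − 1) = 11.89 m

z ≈ 11.9 m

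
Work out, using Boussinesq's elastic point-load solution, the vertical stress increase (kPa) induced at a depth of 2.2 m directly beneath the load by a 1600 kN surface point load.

Δσ_z ≈ 158 kPa

Boussinesq vertical stress below a point load on an elastic half-space:
Δσ_z = 3P/(2πz²) · [1 + (r/z)²]^(−5/2)
r/z = 0/2.2 = 0; [1+(r/z)²]^(−5/2) = 1.
Δσ_z = 3×1600/(2π×2.2²) × 1 = 157.84 × 1 = 157.8 kPa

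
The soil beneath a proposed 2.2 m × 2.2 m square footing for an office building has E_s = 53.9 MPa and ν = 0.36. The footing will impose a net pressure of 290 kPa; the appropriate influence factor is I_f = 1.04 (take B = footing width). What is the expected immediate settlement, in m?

S_e ≈ 0.0107 m

Immediate (elastic) settlement: S_e = q·B·(1−ν²)/E_s · I_f.
E_s = 53.9 MPa = 53900 kPa.
S_e = 290 × 2.2 × (1 − 0.36²) / 53900 × 1.04
    = 290 × 2.2 × 0.8704 / 53900 × 1.04
    = 0.01071 m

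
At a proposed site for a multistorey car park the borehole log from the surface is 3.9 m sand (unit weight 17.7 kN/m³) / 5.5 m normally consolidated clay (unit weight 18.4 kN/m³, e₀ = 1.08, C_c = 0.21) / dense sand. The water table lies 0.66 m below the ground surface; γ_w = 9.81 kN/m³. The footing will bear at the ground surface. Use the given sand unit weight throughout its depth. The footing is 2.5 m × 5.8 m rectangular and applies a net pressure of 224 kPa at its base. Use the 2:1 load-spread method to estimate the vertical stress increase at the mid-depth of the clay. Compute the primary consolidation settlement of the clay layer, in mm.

Mid-depth of clay below the ground surface: z = 3.9 + 5.5/2 = 6.65 m.
Total vertical stress at mid-clay: σ_v = 17.7×3.9 + 18.4×2.75 = 119.63 kPa.
Pore pressure: u = 9.81×(6.65 − 0.66) = 58.762 kPa.
Initial effective stress: σ'_0 = σ_v − u = 119.63 − 58.762 = 60.868 kPa.
Stress increase at mid-clay by the 2:1 spreading method:
Δσ = qBL/((B+z)(L+z)) = 224×2.5×5.8/((2.5+6.65)(5.8+6.65)) = 28.512 kPa
Final effective stress: σ'_f = σ'_0 + Δσ = 60.868 + 28.512 = 89.38 kPa.
Normally consolidated clay, so the full stress increment lies on the virgin compression line:
S_c = C_c·H/(1+e₀)·log₁₀(σ'_f/σ'_0) = 0.21×5.5/(1+1.08)×log₁₀(89.38/60.868)
    = 0.55529 × 0.16685 = 0.09265 m

S_c ≈ 92.7 mm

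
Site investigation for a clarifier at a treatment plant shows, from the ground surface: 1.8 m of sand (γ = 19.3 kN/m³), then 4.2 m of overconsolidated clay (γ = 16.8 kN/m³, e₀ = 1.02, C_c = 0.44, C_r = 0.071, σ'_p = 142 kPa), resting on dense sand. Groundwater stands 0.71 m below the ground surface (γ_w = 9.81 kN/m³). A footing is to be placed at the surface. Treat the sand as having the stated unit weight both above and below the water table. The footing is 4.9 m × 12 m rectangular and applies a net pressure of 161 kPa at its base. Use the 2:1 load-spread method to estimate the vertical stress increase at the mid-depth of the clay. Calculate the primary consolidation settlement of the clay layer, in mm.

S_c ≈ 64.8 mm

Mid-depth of clay below the ground surface: z = 1.8 + 4.2/2 = 3.9 m.
Total vertical stress at mid-clay: σ_v = 19.3×1.8 + 16.8×2.1 = 70.02 kPa.
Pore pressure: u = 9.81×(3.9 − 0.71) = 31.294 kPa.
Initial effective stress: σ'_0 = σ_v − u = 70.02 − 31.294 = 38.726 kPa.
Stress increase at mid-clay by the 2:1 spreading method:
Δσ = qBL/((B+z)(L+z)) = 161×4.9×12/((4.9+3.9)(12+3.9)) = 67.659 kPa
Final effective stress: σ'_f = 38.726 + 67.659 = 106.39 kPa.
σ'_f = 106.39 ≤ σ'_p = 142 kPa, so the clay remains overconsolidated and only the recompression index applies:
S_c = C_r·H/(1+e₀)·log₁₀(σ'_f/σ'_0) = 0.071×4.2/2.02×log₁₀(106.39/38.726)
    = 0.14762 × 0.4389 = 0.06479 m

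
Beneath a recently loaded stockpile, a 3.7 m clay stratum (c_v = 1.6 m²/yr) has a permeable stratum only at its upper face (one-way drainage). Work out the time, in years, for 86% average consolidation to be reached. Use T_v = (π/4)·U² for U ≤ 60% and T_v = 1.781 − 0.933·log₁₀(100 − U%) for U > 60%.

Drainage path length: H_d = H = 3.7 m (single drainage).
U > 60%: T_v = 1.781 − 0.933·log₁₀(100 − 86) = 0.71166.
t = T_v·H_d²/c_v = 0.71166×3.7²/1.6 = 6.089 years.

t ≈ 6.09 years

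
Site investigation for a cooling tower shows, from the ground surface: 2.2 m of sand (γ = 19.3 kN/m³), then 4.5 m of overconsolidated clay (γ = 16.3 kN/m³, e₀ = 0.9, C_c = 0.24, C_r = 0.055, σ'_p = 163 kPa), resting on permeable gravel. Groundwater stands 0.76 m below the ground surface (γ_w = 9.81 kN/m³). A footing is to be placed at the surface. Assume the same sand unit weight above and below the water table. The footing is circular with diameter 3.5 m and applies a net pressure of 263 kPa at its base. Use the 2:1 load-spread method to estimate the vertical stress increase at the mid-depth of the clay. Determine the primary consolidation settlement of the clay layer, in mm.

Mid-depth of clay below the ground surface: z = 2.2 + 4.5/2 = 4.45 m.
Total vertical stress at mid-clay: σ_v = 19.3×2.2 + 16.3×2.25 = 79.135 kPa.
Pore pressure: u = 9.81×(4.45 − 0.76) = 36.199 kPa.
Initial effective stress: σ'_0 = σ_v − u = 79.135 − 36.199 = 42.936 kPa.
Stress increase at mid-clay by the 2:1 spreading method:
Δσ ≈ qD²/(D+z)² = 263×3.5²/(3.5+4.45)² = 50.975 kPa
Final effective stress: σ'_f = 42.936 + 50.975 = 93.911 kPa.
σ'_f = 93.911 ≤ σ'_p = 163 kPa, so the clay remains overconsolidated and only the recompression index applies:
S_c = C_r·H/(1+e₀)·log₁₀(σ'_f/σ'_0) = 0.055×4.5/1.9×log₁₀(93.911/42.936)
    = 0.13026 × 0.33989 = 0.04427 m

S_c ≈ 44.3 mm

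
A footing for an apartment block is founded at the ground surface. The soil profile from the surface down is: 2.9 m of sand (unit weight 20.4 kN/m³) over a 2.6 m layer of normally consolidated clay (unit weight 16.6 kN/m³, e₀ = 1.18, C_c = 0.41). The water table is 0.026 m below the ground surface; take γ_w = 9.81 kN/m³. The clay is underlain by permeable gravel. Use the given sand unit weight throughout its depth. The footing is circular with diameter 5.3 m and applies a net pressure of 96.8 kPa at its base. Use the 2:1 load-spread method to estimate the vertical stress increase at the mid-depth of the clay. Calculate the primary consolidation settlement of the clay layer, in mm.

S_c ≈ 120 mm

Mid-depth of clay below the ground surface: z = 2.9 + 2.6/2 = 4.2 m.
Total vertical stress at mid-clay: σ_v = 20.4×2.9 + 16.6×1.3 = 80.74 kPa.
Pore pressure: u = 9.81×(4.2 − 0.026) = 40.947 kPa.
Initial effective stress: σ'_0 = σ_v − u = 80.74 − 40.947 = 39.793 kPa.
Stress increase at mid-clay by the 2:1 spreading method:
Δσ ≈ qD²/(D+z)² = 96.8×5.3²/(5.3+4.2)² = 30.129 kPa
Final effective stress: σ'_f = σ'_0 + Δσ = 39.793 + 30.129 = 69.922 kPa.
Normally consolidated clay, so the full stress increment lies on the virgin compression line:
S_c = C_c·H/(1+e₀)·log₁₀(σ'_f/σ'_0) = 0.41×2.6/(1+1.18)×log₁₀(69.922/39.793)
    = 0.48899 × 0.24481 = 0.1197 m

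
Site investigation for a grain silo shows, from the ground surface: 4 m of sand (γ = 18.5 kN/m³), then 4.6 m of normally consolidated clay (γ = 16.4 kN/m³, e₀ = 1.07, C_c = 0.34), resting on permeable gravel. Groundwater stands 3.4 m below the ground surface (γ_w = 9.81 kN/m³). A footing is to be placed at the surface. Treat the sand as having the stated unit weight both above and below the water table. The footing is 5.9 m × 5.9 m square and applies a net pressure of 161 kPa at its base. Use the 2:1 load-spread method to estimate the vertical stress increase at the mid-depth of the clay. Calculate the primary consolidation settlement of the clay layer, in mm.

Mid-depth of clay below the ground surface: z = 4 + 4.6/2 = 6.3 m.
Total vertical stress at mid-clay: σ_v = 18.5×4 + 16.4×2.3 = 111.72 kPa.
Pore pressure: u = 9.81×(6.3 − 3.4) = 28.449 kPa.
Initial effective stress: σ'_0 = σ_v − u = 111.72 − 28.449 = 83.271 kPa.
Stress increase at mid-clay by the 2:1 spreading method:
Δσ = qBL/((B+z)(L+z)) = 161×5.9×5.9/((5.9+6.3)(5.9+6.3)) = 37.654 kPa
Final effective stress: σ'_f = σ'_0 + Δσ = 83.271 + 37.654 = 120.93 kPa.
Normally consolidated clay, so the full stress increment lies on the virgin compression line:
S_c = C_c·H/(1+e₀)·log₁₀(σ'_f/σ'_0) = 0.34×4.6/(1+1.07)×log₁₀(120.93/83.271)
    = 0.75556 × 0.16204 = 0.1224 m

S_c ≈ 122 mm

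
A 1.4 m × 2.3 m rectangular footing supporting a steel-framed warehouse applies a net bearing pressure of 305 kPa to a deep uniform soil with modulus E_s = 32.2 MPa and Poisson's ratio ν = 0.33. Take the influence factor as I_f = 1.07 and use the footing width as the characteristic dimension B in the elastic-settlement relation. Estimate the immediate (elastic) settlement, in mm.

Immediate (elastic) settlement: S_e = q·B·(1−ν²)/E_s · I_f.
E_s = 32.2 MPa = 32200 kPa.
S_e = 305 × 1.4 × (1 − 0.33²) / 32200 × 1.07
    = 305 × 1.4 × 0.8911 / 32200 × 1.07
    = 0.01264 m = 12.64 mm

S_e ≈ 12.6 mm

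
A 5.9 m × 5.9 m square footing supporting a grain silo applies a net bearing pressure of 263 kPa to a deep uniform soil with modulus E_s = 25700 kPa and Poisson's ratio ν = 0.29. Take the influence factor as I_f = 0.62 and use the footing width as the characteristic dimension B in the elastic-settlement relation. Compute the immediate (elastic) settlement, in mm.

Immediate (elastic) settlement: S_e = q·B·(1−ν²)/E_s · I_f.
S_e = 263 × 5.9 × (1 − 0.29²) / 25700 × 0.62
    = 263 × 5.9 × 0.9159 / 25700 × 0.62
    = 0.03429 m = 34.29 mm

S_e ≈ 34.3 mm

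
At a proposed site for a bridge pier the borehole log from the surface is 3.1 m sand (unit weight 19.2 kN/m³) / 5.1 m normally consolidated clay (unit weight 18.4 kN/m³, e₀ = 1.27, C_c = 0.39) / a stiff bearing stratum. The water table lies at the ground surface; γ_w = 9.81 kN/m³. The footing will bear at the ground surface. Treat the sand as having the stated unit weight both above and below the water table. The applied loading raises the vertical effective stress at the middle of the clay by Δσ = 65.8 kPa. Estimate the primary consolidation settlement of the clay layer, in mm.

Mid-depth of clay below the ground surface: z = 3.1 + 5.1/2 = 5.65 m.
Total vertical stress at mid-clay: σ_v = 19.2×3.1 + 18.4×2.55 = 106.44 kPa.
Pore pressure: u = 9.81×(5.65 − 0) = 55.427 kPa.
Initial effective stress: σ'_0 = σ_v − u = 106.44 − 55.427 = 51.013 kPa.
Final effective stress: σ'_f = σ'_0 + Δσ = 51.013 + 65.8 = 116.81 kPa.
Normally consolidated clay, so the full stress increment lies on the virgin compression line:
S_c = C_c·H/(1+e₀)·log₁₀(σ'_f/σ'_0) = 0.39×5.1/(1+1.27)×log₁₀(116.81/51.013)
    = 0.87621 × 0.3598 = 0.3153 m

S_c ≈ 315 mm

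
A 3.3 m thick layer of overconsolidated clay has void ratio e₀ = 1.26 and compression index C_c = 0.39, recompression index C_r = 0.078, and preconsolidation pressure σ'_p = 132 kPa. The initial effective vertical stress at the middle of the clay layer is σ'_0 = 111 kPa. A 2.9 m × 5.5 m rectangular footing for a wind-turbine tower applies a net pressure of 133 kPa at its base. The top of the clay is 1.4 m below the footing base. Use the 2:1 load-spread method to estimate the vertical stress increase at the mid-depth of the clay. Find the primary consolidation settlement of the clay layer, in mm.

S_c ≈ 44.6 mm

Mid-depth of clay below the footing base: z = 1.4 + 3.3/2 = 3.05 m.
Stress increase at mid-clay by the 2:1 spreading method:
Δσ = qBL/((B+z)(L+z)) = 133×2.9×5.5/((2.9+3.05)(5.5+3.05)) = 41.699 kPa
Final effective stress: σ'_f = 111 + 41.699 = 152.7 kPa.
σ'_f = 152.7 > σ'_p = 132 kPa, so the stress path crosses the preconsolidation pressure — recompression up to σ'_p, then virgin compression beyond:
S_c = H/(1+e₀)·[C_r·log₁₀(σ'_p/σ'_0) + C_c·log₁₀(σ'_f/σ'_p)]
    = 3.3/2.26 × [0.078×log₁₀(132/111) + 0.39×log₁₀(152.7/132)]
    = 1.4602 × [0.0058696 + 0.024673] = 0.0446 m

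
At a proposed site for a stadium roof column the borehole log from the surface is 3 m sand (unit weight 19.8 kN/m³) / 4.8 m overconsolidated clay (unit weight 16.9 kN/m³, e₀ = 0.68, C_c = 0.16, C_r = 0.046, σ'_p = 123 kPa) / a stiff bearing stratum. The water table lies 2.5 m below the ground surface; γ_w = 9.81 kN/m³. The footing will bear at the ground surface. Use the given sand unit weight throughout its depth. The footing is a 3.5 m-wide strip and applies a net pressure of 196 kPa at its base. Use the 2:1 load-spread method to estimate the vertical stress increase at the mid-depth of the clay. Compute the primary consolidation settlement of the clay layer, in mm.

Mid-depth of clay below the ground surface: z = 3 + 4.8/2 = 5.4 m.
Total vertical stress at mid-clay: σ_v = 19.8×3 + 16.9×2.4 = 99.96 kPa.
Pore pressure: u = 9.81×(5.4 − 2.5) = 28.449 kPa.
Initial effective stress: σ'_0 = σ_v − u = 99.96 − 28.449 = 71.511 kPa.
Stress increase at mid-clay by the 2:1 spreading method:
Δσ = qB/(B+z) = 196×3.5/(3.5+5.4) = 77.079 kPa
Final effective stress: σ'_f = 71.511 + 77.079 = 148.59 kPa.
σ'_f = 148.59 > σ'_p = 123 kPa, so the stress path crosses the preconsolidation pressure — recompression up to σ'_p, then virgin compression beyond:
S_c = H/(1+e₀)·[C_r·log₁₀(σ'_p/σ'_0) + C_c·log₁₀(σ'_f/σ'_p)]
    = 4.8/1.68 × [0.046×log₁₀(123/71.511) + 0.16×log₁₀(148.59/123)]
    = 2.8571 × [0.010834 + 0.013134] = 0.06848 m

S_c ≈ 68.5 mm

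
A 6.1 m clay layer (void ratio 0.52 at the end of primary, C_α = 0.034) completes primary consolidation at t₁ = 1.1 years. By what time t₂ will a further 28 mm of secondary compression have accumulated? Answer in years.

t₂ ≈ 1.76 years

S_s = C_α·H/(1+e_p)·log₁₀(t₂/t₁) ⇒ log₁₀(t₂/t₁) = S_s·(1+e_p)/(C_α·H).
log₁₀(t₂/t₁) = 0.028 × (1+0.52) / (0.034×6.1) = 0.2052
t₂ = t₁ × 10^0.2052 = 1.1 × 1.604 = 1.764 years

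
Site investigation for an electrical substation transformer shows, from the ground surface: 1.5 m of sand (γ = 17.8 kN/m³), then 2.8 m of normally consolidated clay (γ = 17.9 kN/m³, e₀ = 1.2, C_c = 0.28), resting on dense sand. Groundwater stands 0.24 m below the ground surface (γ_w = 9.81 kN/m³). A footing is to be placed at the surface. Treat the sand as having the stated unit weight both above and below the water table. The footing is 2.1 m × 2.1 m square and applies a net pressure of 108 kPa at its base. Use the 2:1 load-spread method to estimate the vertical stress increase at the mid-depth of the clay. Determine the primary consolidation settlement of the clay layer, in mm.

Mid-depth of clay below the ground surface: z = 1.5 + 2.8/2 = 2.9 m.
Total vertical stress at mid-clay: σ_v = 17.8×1.5 + 17.9×1.4 = 51.76 kPa.
Pore pressure: u = 9.81×(2.9 − 0.24) = 26.095 kPa.
Initial effective stress: σ'_0 = σ_v − u = 51.76 − 26.095 = 25.665 kPa.
Stress increase at mid-clay by the 2:1 spreading method:
Δσ = qBL/((B+z)(L+z)) = 108×2.1×2.1/((2.1+2.9)(2.1+2.9)) = 19.051 kPa
Final effective stress: σ'_f = σ'_0 + Δσ = 25.665 + 19.051 = 44.716 kPa.
Normally consolidated clay, so the full stress increment lies on the virgin compression line:
S_c = C_c·H/(1+e₀)·log₁₀(σ'_f/σ'_0) = 0.28×2.8/(1+1.2)×log₁₀(44.716/25.665)
    = 0.35636 × 0.24112 = 0.08593 m

S_c ≈ 85.9 mm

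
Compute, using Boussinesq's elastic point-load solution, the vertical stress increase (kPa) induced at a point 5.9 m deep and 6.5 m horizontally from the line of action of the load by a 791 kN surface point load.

Δσ_z ≈ 1.49 kPa

Boussinesq vertical stress below a point load on an elastic half-space:
Δσ_z = 3P/(2πz²) · [1 + (r/z)²]^(−5/2)
r/z = 6.5/5.9 = 1.1017; [1+(r/z)²]^(−5/2) = 0.13715.
Δσ_z = 3×791/(2π×5.9²) × 0.13715 = 10.85 × 0.13715 = 1.488 kPa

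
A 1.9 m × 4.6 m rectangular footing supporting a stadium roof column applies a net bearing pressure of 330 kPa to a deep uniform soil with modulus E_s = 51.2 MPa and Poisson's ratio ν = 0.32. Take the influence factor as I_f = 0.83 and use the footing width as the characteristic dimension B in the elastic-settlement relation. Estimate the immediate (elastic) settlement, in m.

S_e ≈ 0.00912 m

Immediate (elastic) settlement: S_e = q·B·(1−ν²)/E_s · I_f.
E_s = 51.2 MPa = 51200 kPa.
S_e = 330 × 1.9 × (1 − 0.32²) / 51200 × 0.83
    = 330 × 1.9 × 0.8976 / 51200 × 0.83
    = 0.009123 m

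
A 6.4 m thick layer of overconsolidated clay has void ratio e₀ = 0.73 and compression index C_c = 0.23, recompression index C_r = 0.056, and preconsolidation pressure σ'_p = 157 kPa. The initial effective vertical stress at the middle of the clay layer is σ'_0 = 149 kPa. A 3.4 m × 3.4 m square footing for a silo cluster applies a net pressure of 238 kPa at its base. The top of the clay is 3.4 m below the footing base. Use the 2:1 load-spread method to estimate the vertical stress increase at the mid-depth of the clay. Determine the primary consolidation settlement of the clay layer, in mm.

Mid-depth of clay below the footing base: z = 3.4 + 6.4/2 = 6.6 m.
Stress increase at mid-clay by the 2:1 spreading method:
Δσ = qBL/((B+z)(L+z)) = 238×3.4×3.4/((3.4+6.6)(3.4+6.6)) = 27.513 kPa
Final effective stress: σ'_f = 149 + 27.513 = 176.51 kPa.
σ'_f = 176.51 > σ'_p = 157 kPa, so the stress path crosses the preconsolidation pressure — recompression up to σ'_p, then virgin compression beyond:
S_c = H/(1+e₀)·[C_r·log₁₀(σ'_p/σ'_0) + C_c·log₁₀(σ'_f/σ'_p)]
    = 6.4/1.73 × [0.056×log₁₀(157/149) + 0.23×log₁₀(176.51/157)]
    = 3.6994 × [0.0012719 + 0.0117] = 0.04799 m

S_c ≈ 48 mm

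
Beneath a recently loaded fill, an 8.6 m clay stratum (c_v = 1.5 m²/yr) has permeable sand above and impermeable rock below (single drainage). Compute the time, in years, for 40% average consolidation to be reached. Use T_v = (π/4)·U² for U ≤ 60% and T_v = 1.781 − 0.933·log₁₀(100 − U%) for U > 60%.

Drainage path length: H_d = H = 8.6 m (single drainage).
U ≤ 60%: T_v = (π/4)·U² = (π/4)×0.4² = 0.12566.
t = T_v·H_d²/c_v = 0.12566×8.6²/1.5 = 6.196 years.

t ≈ 6.2 years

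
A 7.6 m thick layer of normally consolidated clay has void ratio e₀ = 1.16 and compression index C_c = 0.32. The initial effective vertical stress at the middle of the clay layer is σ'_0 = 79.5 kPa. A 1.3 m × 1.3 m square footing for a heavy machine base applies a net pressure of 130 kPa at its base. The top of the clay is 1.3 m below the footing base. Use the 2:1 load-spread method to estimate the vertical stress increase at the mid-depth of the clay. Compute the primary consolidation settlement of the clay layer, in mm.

S_c ≈ 31.9 mm

Mid-depth of clay below the footing base: z = 1.3 + 7.6/2 = 5.1 m.
Stress increase at mid-clay by the 2:1 spreading method:
Δσ = qBL/((B+z)(L+z)) = 130×1.3×1.3/((1.3+5.1)(1.3+5.1)) = 5.3638 kPa
Final effective stress: σ'_f = σ'_0 + Δσ = 79.5 + 5.3638 = 84.864 kPa.
Normally consolidated clay, so the full stress increment lies on the virgin compression line:
S_c = C_c·H/(1+e₀)·log₁₀(σ'_f/σ'_0) = 0.32×7.6/(1+1.16)×log₁₀(84.864/79.5)
    = 1.1259 × 0.028356 = 0.03193 m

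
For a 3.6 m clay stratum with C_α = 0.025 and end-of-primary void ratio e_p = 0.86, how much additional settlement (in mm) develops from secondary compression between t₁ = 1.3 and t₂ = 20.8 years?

S_s ≈ 58.3 mm

Secondary compression: S_s = C_α·H/(1+e_p)·log₁₀(t₂/t₁)
S_s = 0.025×3.6/(1+0.86)×log₁₀(20.8/1.3)
    = 0.04839 × 1.204 = 0.05826 m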